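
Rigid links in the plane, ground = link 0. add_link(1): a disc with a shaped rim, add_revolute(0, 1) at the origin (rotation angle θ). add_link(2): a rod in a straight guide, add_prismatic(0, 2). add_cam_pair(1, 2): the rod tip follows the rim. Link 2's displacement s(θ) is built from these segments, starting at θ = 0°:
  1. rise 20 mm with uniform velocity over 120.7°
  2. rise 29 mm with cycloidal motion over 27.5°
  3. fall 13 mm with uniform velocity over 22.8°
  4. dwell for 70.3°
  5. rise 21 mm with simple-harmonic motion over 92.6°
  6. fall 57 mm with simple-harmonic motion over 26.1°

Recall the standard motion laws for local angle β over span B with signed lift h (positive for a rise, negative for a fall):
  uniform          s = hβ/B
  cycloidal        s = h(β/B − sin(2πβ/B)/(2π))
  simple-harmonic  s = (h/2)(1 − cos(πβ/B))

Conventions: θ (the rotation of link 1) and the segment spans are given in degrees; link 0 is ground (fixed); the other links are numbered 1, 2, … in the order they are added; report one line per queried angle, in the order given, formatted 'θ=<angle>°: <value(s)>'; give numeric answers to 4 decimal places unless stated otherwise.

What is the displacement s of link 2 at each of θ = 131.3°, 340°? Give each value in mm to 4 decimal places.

segment 1 (0° to 120.7°, uniform, h = 20) is passed completely: s = 0.0000 + (20) = 20.0000
θ = 131.3° falls in segment 2 (120.7° to 148.2°, cycloidal, h = 29): β = 131.3 − 120.7 = 10.6°, B = 27.5°; Δs = 29·(0.3855 − sin(2π·0.3855)/(2π)) = 8.1358; s = 20.0000 + 8.1358 = 28.1358
segment 2 (120.7° to 148.2°, cycloidal, h = 29) is passed completely: s = 20.0000 + (29) = 49.0000
segment 3 (148.2° to 171°, uniform, h = -13) is passed completely: s = 49.0000 + (-13) = 36.0000
segment 4 (171° to 241.3°, dwell): s unchanged at 36.0000
segment 5 (241.3° to 333.9°, simple-harmonic, h = 21) is passed completely: s = 36.0000 + (21) = 57.0000
θ = 340° falls in segment 6 (333.9° to 360°, simple-harmonic, h = -57): β = 340 − 333.9 = 6.1°, B = 26.1°; Δs = -57/2·(1 − cos(π·0.2337)) = -7.3433; s = 57.0000 − 7.3433 = 49.6567

θ=131.3°: 28.1358
θ=340°: 49.6567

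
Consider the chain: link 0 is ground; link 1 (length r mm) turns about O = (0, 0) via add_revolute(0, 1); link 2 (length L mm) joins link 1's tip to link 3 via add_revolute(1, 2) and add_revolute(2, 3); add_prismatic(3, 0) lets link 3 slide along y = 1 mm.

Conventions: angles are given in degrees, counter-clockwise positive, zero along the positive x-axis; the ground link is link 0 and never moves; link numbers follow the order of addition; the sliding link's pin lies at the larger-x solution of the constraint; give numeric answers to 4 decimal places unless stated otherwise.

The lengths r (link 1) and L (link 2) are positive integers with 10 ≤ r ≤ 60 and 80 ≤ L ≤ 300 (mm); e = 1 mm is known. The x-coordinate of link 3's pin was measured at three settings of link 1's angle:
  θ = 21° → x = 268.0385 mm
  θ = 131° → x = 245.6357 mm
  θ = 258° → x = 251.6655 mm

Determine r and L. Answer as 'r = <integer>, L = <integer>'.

constraint per measurement: (x − r cos θ)² + (r sin θ − e)² = L²
subtracting the θ₁ and θ₂ equations cancels the r² and L² terms:
r = (x₁² − x₂²) / (2[(x₁cos θ₁ + e sin θ₁) − (x₂cos θ₂ + e sin θ₂)]) = 14.0000 → r = 14
L² = (x₁ − r cos θ₁)² + (r sin θ₁ − e)² = 65025.0093 → L = 255.0000 → L = 255
check at θ₃=258°: x = 251.6655 (printed 251.6655) ✓

r = 14, L = 255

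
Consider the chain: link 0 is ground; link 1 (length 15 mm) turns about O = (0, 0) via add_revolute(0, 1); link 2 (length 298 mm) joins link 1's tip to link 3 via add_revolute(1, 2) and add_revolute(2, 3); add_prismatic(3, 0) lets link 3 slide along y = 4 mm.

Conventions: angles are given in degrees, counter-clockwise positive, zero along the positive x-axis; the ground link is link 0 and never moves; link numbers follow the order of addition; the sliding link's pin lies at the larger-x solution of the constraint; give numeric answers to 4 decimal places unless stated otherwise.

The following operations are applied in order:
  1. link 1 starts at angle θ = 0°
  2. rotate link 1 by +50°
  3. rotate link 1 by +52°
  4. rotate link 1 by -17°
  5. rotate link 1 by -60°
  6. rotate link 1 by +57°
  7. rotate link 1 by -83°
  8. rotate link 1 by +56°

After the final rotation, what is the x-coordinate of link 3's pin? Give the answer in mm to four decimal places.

geometry: r = 15 mm, L = 298 mm, e = 4 mm; θ starts at 0°
rotate link 1 by +50°: θ ← 0° +50° = 50°
rotate link 1 by +52°: θ ← 50° +52° = 102°
rotate link 1 by -17°: θ ← 102° -17° = 85°
rotate link 1 by -60°: θ ← 85° -60° = 25°
rotate link 1 by +57°: θ ← 25° +57° = 82°
rotate link 1 by -83°: θ ← 82° -83° = -1°
rotate link 1 by +56°: θ ← -1° +56° = 55°
crank pin P = (r cos θ, r sin θ) = (8.603647, 12.287281)
h = r sin θ − e = 12.287281 − 4 = 8.287281
x = r cos θ + √(L² − h²) = 8.603647 + 297.884744 = 306.488391

306.4884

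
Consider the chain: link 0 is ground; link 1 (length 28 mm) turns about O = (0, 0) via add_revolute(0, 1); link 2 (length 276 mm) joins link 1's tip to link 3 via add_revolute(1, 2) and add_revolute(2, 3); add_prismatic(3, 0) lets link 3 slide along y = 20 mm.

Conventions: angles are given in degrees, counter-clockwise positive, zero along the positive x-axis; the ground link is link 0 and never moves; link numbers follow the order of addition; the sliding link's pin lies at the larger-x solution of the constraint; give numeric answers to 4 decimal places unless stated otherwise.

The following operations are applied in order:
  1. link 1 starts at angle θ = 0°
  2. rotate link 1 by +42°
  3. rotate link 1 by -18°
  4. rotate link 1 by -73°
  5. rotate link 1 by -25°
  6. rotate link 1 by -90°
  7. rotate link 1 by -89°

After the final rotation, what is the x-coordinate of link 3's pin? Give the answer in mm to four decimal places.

geometry: r = 28 mm, L = 276 mm, e = 20 mm; θ starts at 0°
rotate link 1 by +42°: θ ← 0° +42° = 42°
rotate link 1 by -18°: θ ← 42° -18° = 24°
rotate link 1 by -73°: θ ← 24° -73° = -49°
rotate link 1 by -25°: θ ← -49° -25° = -74°
rotate link 1 by -90°: θ ← -74° -90° = -164°
rotate link 1 by -89°: θ ← -164° -89° = -253°
crank pin P = (r cos θ, r sin θ) = (-8.186408, 26.776533)
h = r sin θ − e = 26.776533 − 20 = 6.776533
x = r cos θ + √(L² − h²) = -8.186408 + 275.916797 = 267.730389

267.7304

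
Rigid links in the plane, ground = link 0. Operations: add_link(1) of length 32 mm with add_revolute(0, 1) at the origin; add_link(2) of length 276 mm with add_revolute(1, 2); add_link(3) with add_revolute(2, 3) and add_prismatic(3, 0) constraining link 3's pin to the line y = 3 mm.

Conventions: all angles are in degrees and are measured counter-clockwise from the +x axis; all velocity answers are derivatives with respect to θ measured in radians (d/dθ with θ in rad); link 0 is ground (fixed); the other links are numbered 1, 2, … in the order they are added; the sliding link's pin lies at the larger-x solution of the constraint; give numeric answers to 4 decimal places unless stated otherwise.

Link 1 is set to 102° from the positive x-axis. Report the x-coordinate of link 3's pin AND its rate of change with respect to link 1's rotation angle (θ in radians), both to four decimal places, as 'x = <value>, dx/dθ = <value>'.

geometry: r = 32 mm, L = 276 mm, e = 3 mm
crank pin P = (r cos θ, r sin θ) = (-6.653174, 31.300723)
h = r sin θ − e = 31.300723 − 3 = 28.300723
x = r cos θ + √(L² − h²) = -6.653174 + 274.545204 = 267.892030
dx/dθ = −r sin θ − h·r cos θ/√(L² − h²) (θ in radians; h = 28.300723) = -30.614899

x = 267.8920, dx/dθ = -30.6149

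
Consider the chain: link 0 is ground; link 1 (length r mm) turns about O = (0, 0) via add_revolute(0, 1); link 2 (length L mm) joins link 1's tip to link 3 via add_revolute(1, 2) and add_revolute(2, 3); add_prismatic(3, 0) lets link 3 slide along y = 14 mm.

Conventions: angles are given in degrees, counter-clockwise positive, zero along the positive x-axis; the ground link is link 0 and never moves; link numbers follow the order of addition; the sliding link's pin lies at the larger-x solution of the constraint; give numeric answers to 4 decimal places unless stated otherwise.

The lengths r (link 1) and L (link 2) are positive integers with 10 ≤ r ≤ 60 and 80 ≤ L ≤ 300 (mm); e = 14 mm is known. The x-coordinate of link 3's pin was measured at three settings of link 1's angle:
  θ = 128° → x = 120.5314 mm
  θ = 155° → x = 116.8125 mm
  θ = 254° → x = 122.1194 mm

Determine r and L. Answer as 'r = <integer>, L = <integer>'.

constraint per measurement: (x − r cos θ)² + (r sin θ − e)² = L²
subtracting the θ₁ and θ₂ equations cancels the r² and L² terms:
r = (x₁² − x₂²) / (2[(x₁cos θ₁ + e sin θ₁) − (x₂cos θ₂ + e sin θ₂)]) = 12.0001 → r = 12
L² = (x₁ − r cos θ₁)² + (r sin θ₁ − e)² = 16384.0037 → L = 128.0000 → L = 128
check at θ₃=254°: x = 122.1194 (printed 122.1194) ✓

r = 12, L = 128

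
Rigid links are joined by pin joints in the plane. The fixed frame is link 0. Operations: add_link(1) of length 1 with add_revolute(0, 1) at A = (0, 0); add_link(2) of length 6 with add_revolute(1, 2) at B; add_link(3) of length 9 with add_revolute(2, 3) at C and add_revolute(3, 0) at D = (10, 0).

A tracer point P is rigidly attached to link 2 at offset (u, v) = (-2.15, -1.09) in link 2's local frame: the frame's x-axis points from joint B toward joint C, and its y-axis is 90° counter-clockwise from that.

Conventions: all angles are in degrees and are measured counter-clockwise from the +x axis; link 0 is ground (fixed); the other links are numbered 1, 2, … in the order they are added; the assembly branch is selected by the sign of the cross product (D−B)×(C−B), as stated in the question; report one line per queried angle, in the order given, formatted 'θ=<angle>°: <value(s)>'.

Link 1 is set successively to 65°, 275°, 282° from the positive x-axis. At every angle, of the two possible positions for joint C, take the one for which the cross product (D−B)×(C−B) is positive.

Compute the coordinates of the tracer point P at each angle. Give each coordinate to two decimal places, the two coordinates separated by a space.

A=(0,0), D=(10.00,0)
θ=65°: B = A + 1.00·(cos65°, sin65°) = (0.4226, 0.9063)
θ=65°: |BD| = 9.6202
θ=65°: circle(B,6.00) ∩ circle(D,9.00): a=2.4712, h=5.4674
θ=65°:   candidates: C₊=(3.3980,6.1166) cross=52.598; C₋=(2.3678,-4.7696) cross=-52.598
θ=65°:   branch + wants cross > 0 → take C=(3.3980,6.1166) (cross=52.598)
θ=65°: ex = (C−B)/|BC| = (0.4959,0.8684); ey = (-0.8684,0.4959)
θ=65°: P = B + -2.15·ex + -1.09·ey = (0.3030,-1.5012)
θ=275°: B = A + 1.00·(cos275°, sin275°) = (0.0872, -0.9962)
θ=275°: |BD| = 9.9628
θ=275°: circle(B,6.00) ∩ circle(D,9.00): a=2.7230, h=5.3465
θ=275°:   candidates: C₊=(2.2619,4.5958) cross=53.266; C₋=(3.3311,-6.0437) cross=-53.266
θ=275°:   branch + wants cross > 0 → take C=(2.2619,4.5958) (cross=53.266)
θ=275°: ex = (C−B)/|BC| = (0.3625,0.9320); ey = (-0.9320,0.3625)
θ=275°: P = B + -2.15·ex + -1.09·ey = (0.3238,-3.3951)
θ=282°: B = A + 1.00·(cos282°, sin282°) = (0.2079, -0.9781)
θ=282°: |BD| = 9.8408
θ=282°: circle(B,6.00) ∩ circle(D,9.00): a=2.6340, h=5.3909
θ=282°:   candidates: C₊=(2.2930,4.6479) cross=53.051; C₋=(3.3647,-6.0806) cross=-53.051
θ=282°:   branch + wants cross > 0 → take C=(2.2930,4.6479) (cross=53.051)
θ=282°: ex = (C−B)/|BC| = (0.3475,0.9377); ey = (-0.9377,0.3475)
θ=282°: P = B + -2.15·ex + -1.09·ey = (0.4828,-3.3729)

θ=65°: 0.30 -1.50
θ=275°: 0.32 -3.40
θ=282°: 0.48 -3.37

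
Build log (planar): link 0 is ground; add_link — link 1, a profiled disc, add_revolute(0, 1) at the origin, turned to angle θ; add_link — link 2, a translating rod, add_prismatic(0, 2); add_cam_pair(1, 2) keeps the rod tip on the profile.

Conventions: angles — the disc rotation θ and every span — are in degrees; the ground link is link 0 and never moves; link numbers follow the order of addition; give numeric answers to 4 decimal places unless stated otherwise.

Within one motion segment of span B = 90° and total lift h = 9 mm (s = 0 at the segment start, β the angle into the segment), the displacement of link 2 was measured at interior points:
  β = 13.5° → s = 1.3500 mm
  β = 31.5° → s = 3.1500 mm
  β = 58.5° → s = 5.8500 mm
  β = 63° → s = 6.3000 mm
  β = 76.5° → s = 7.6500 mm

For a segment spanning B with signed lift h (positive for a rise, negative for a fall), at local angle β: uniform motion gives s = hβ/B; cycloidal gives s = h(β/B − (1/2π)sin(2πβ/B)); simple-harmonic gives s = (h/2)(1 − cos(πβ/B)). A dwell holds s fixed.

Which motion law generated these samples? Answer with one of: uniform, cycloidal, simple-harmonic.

candidates at β/B = r: uniform s = h·r (linear in β); cycloidal s = h·(r − sin(2πr)/(2π)); simple-harmonic s = (h/2)(1 − cos(πr))
β=13.5°: printed 1.3500 | uniform 1.3500, cycloidal 0.1912, simple-harmonic 0.4905
β=31.5°: printed 3.1500 | uniform 3.1500, cycloidal 1.9912, simple-harmonic 2.4570
β=58.5°: printed 5.8500 | uniform 5.8500, cycloidal 7.0088, simple-harmonic 6.5430
β=63°: printed 6.3000 | uniform 6.3000, cycloidal 7.6623, simple-harmonic 7.1450
β=76.5°: printed 7.6500 | uniform 7.6500, cycloidal 8.8088, simple-harmonic 8.5095
only one law matches every sample → uniform

uniform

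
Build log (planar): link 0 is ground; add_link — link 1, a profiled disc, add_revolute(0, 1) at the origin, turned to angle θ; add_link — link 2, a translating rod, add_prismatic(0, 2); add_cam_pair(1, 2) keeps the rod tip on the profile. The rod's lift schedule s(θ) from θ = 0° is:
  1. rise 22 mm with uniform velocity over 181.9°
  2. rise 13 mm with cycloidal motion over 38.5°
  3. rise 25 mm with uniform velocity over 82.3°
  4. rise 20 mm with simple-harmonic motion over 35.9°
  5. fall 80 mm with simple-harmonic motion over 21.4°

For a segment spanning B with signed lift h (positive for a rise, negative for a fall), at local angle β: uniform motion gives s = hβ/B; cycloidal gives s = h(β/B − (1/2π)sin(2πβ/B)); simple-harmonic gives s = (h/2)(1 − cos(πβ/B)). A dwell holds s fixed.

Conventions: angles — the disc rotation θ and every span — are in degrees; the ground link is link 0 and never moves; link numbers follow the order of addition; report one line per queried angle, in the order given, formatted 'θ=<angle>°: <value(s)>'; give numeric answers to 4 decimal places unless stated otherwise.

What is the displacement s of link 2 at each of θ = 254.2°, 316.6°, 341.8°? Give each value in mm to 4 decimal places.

seg 1 [0°–181.9°] uniform, h=22: full span → s += 22 → s = 22.0000
seg 2 [181.9°–220.4°] cycloidal, h=13: full span → s += 13 → s = 35.0000
seg 3 [220.4°–302.7°] uniform, h=25: θ=254.2° here. β=33.8, B=82.3. 25·33.8/82.3 = 10.2673 → s = 45.2673
seg 3 [220.4°–302.7°] uniform, h=25: full span → s += 25 → s = 60.0000
seg 4 [302.7°–338.6°] simple-harmonic, h=20: θ=316.6° here. β=13.9, B=35.9. 20/2·(1 − cos(π·0.3872)) = 6.5296 → s = 66.5296
seg 4 [302.7°–338.6°] simple-harmonic, h=20: full span → s += 20 → s = 80.0000
seg 5 [338.6°–360°] simple-harmonic, h=-80: θ=341.8° here. β=3.2, B=21.4. -80/2·(1 − cos(π·0.1495)) = -4.3331 → s = 75.6669

θ=254.2°: 45.2673
θ=316.6°: 66.5296
θ=341.8°: 75.6669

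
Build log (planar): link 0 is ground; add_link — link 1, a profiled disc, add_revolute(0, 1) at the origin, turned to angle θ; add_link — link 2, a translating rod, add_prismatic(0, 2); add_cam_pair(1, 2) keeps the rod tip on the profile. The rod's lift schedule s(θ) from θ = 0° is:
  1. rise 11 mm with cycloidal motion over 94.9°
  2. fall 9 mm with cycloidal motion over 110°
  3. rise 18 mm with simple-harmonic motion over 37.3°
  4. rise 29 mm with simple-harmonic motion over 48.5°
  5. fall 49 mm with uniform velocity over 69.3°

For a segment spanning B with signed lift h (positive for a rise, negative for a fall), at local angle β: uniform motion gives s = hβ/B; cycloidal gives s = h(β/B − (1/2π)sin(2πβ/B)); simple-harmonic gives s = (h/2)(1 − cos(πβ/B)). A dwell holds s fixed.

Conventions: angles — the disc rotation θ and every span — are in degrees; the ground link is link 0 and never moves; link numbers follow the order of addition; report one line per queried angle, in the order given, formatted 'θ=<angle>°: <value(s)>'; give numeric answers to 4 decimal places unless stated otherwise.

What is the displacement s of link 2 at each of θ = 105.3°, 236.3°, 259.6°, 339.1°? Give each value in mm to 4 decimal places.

seg 1 [0°–94.9°] cycloidal, h=11: full span → s += 11 → s = 11.0000
seg 2 [94.9°–204.9°] cycloidal, h=-9: θ=105.3° here. β=10.4, B=110. -9·(0.0945 − sin(2π·0.0945)/(2π)) = -0.0492 → s = 10.9508
seg 2 [94.9°–204.9°] cycloidal, h=-9: full span → s += -9 → s = 2.0000
seg 3 [204.9°–242.2°] simple-harmonic, h=18: θ=236.3° here. β=31.4, B=37.3. 18/2·(1 − cos(π·0.8418)) = 16.9115 → s = 18.9115
seg 3 [204.9°–242.2°] simple-harmonic, h=18: full span → s += 18 → s = 20.0000
seg 4 [242.2°–290.7°] simple-harmonic, h=29: θ=259.6° here. β=17.4, B=48.5. 29/2·(1 − cos(π·0.3588)) = 8.2753 → s = 28.2753
seg 4 [242.2°–290.7°] simple-harmonic, h=29: full span → s += 29 → s = 49.0000
seg 5 [290.7°–360°] uniform, h=-49: θ=339.1° here. β=48.4, B=69.3. -49·48.4/69.3 = -34.2222 → s = 14.7778

θ=105.3°: 10.9508
θ=236.3°: 18.9115
θ=259.6°: 28.2753
θ=339.1°: 14.7778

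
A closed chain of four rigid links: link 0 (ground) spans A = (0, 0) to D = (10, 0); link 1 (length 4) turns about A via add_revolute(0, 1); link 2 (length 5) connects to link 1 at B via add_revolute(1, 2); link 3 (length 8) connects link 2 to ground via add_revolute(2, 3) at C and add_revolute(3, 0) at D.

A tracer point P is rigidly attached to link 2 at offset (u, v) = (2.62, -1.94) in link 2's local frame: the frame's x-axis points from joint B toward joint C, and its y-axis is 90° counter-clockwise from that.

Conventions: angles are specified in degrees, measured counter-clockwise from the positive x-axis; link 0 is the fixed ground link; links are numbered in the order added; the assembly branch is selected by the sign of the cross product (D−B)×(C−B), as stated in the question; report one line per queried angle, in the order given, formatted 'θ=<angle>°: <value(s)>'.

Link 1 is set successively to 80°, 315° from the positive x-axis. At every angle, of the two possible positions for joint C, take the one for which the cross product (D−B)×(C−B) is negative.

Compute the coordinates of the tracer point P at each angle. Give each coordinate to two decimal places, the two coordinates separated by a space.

A=(0,0), D=(10.00,0)
θ=80°: B = A + 4.00·(cos80°, sin80°) = (0.6946, 3.9392)
θ=80°: |BD| = 10.1049
θ=80°: circle(B,5.00) ∩ circle(D,8.00): a=3.1227, h=3.9050
θ=80°:   candidates: C₊=(5.0925,6.3180) cross=39.459; C₋=(2.0479,-0.8741) cross=-39.459
θ=80°:   branch - wants cross < 0 → take C=(2.0479,-0.8741) (cross=-39.459)
θ=80°: ex = (C−B)/|BC| = (0.2707,-0.9627); ey = (0.9627,0.2707)
θ=80°: P = B + 2.62·ex + -1.94·ey = (-0.4639,0.8919)
θ=315°: B = A + 4.00·(cos315°, sin315°) = (2.8284, -2.8284)
θ=315°: |BD| = 7.7092
θ=315°: circle(B,5.00) ∩ circle(D,8.00): a=1.3251, h=4.8212
θ=315°:   candidates: C₊=(2.2923,2.1427) cross=37.168; C₋=(5.8300,-6.8272) cross=-37.168
θ=315°:   branch - wants cross < 0 → take C=(5.8300,-6.8272) (cross=-37.168)
θ=315°: ex = (C−B)/|BC| = (0.6003,-0.7998); ey = (0.7998,0.6003)
θ=315°: P = B + 2.62·ex + -1.94·ey = (2.8497,-6.0884)

θ=80°: -0.46 0.89
θ=315°: 2.85 -6.09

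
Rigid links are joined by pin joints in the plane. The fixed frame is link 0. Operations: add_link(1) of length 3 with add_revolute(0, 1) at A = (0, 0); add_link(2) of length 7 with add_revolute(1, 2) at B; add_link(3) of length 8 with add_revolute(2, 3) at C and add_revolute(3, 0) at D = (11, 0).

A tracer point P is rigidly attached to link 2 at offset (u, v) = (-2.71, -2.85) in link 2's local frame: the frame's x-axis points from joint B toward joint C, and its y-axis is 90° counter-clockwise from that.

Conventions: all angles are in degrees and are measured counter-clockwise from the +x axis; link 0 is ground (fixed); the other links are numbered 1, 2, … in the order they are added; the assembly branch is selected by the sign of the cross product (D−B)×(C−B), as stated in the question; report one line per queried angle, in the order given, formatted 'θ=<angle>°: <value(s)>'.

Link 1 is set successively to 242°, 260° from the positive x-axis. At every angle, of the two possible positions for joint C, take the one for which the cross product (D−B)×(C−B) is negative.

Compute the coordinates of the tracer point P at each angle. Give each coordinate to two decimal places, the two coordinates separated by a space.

A=(0,0), D=(11.00,0)
θ=242°: B = A + 3.00·(cos242°, sin242°) = (-1.4084, -2.6488)
θ=242°: |BD| = 12.6880
θ=242°: circle(B,7.00) ∩ circle(D,8.00): a=5.7529, h=3.9880
θ=242°:   candidates: C₊=(3.3851,2.4523) cross=50.600; C₋=(5.0503,-5.3480) cross=-50.600
θ=242°:   branch - wants cross < 0 → take C=(5.0503,-5.3480) (cross=-50.600)
θ=242°: ex = (C−B)/|BC| = (0.9227,-0.3856); ey = (0.3856,0.9227)
θ=242°: P = B + -2.71·ex + -2.85·ey = (-5.0078,-4.2335)
θ=260°: B = A + 3.00·(cos260°, sin260°) = (-0.5209, -2.9544)
θ=260°: |BD| = 11.8937
θ=260°: circle(B,7.00) ∩ circle(D,8.00): a=5.3163, h=4.5538
θ=260°:   candidates: C₊=(3.4975,2.7772) cross=54.162; C₋=(5.7599,-6.0449) cross=-54.162
θ=260°:   branch - wants cross < 0 → take C=(5.7599,-6.0449) (cross=-54.162)
θ=260°: ex = (C−B)/|BC| = (0.8973,-0.4415); ey = (0.4415,0.8973)
θ=260°: P = B + -2.71·ex + -2.85·ey = (-4.2108,-4.3151)

θ=242°: -5.01 -4.23
θ=260°: -4.21 -4.32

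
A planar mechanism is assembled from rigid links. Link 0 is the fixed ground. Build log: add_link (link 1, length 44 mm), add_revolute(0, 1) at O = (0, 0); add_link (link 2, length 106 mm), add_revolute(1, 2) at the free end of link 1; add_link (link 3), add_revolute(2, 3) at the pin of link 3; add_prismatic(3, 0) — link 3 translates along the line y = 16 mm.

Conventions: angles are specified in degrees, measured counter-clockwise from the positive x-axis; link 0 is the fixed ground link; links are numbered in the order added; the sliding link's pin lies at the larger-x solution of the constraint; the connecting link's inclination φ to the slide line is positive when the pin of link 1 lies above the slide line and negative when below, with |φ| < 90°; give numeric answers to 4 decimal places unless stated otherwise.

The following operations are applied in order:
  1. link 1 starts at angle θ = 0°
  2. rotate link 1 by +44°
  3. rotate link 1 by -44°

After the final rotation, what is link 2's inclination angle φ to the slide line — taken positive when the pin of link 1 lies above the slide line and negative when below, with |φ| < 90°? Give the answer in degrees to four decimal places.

geometry: r = 44 mm, L = 106 mm, e = 16 mm; θ starts at 0°
rotate link 1 by +44°: θ ← 0° +44° = 44°
rotate link 1 by -44°: θ ← 44° -44° = 0°
h = r sin θ − e = 0.000000 − 16 = -16.000000
sin φ = h / L = -16.000000 / 106 = -0.15094340
φ = arcsin(-0.15094340) = -8.681602°

-8.6816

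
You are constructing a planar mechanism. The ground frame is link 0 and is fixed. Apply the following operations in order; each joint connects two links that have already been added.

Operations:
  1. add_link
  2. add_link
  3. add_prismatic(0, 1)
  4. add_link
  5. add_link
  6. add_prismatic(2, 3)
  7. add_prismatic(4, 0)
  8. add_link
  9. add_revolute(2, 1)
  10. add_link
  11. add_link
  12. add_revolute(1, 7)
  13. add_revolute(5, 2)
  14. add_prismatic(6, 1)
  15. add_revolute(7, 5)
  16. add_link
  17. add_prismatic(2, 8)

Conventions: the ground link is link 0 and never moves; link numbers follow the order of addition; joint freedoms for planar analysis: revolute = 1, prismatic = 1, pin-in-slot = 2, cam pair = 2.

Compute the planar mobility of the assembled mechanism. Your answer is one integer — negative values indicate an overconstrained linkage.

(L,J1,J2)=(1,0,0); link0 fixed
link1: (2,0,0)
link2: (3,0,0)
P 0-1 [J1]: (3,1,0)
link3: (4,1,0)
link4: (5,1,0)
P 2-3 [J1]: (5,2,0)
P 4-0 [J1]: (5,3,0)
link5: (6,3,0)
R 2-1 [J1]: (6,4,0)
link6: (7,4,0)
link7: (8,4,0)
R 1-7 [J1]: (8,5,0)
R 5-2 [J1]: (8,6,0)
P 6-1 [J1]: (8,7,0)
R 7-5 [J1]: (8,8,0)
link8: (9,8,0)
P 2-8 [J1]: (9,9,0)
Grübler: 3·8 − 2·9 − 0 = 6

M = 6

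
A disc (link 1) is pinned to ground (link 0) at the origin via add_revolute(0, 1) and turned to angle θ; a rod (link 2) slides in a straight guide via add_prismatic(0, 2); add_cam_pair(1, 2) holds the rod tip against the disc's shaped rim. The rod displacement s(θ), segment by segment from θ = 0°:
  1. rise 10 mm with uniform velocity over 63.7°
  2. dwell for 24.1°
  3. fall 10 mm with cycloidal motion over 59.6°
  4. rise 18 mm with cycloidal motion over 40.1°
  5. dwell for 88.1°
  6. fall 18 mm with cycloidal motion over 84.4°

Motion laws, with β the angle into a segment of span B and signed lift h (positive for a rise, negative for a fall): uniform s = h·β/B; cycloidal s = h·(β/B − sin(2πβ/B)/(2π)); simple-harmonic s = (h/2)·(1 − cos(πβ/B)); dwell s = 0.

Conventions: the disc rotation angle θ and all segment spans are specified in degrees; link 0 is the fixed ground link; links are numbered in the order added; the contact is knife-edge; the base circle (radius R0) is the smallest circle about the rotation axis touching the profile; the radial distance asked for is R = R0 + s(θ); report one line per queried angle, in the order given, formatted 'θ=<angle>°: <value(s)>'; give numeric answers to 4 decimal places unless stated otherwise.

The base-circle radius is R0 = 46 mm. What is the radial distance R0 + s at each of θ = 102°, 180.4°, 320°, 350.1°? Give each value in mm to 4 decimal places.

segment 1 (0° to 63.7°, uniform, h = 10) is passed completely: s = 0.0000 + (10) = 10.0000
segment 2 (63.7° to 87.8°, dwell): s unchanged at 10.0000
θ = 102° falls in segment 3 (87.8° to 147.4°, cycloidal, h = -10): β = 102 − 87.8 = 14.2°, B = 59.6°; Δs = -10·(0.2383 − sin(2π·0.2383)/(2π)) = -0.7953; s = 10.0000 − 0.7953 = 9.2047
segment 3 (87.8° to 147.4°, cycloidal, h = -10) is passed completely: s = 10.0000 + (-10) = 0.0000
θ = 180.4° falls in segment 4 (147.4° to 187.5°, cycloidal, h = 18): β = 180.4 − 147.4 = 33°, B = 40.1°; Δs = 18·(0.8229 − sin(2π·0.8229)/(2π)) = 17.3821; s = 0.0000 + 17.3821 = 17.3821
segment 4 (147.4° to 187.5°, cycloidal, h = 18) is passed completely: s = 0.0000 + (18) = 18.0000
segment 5 (187.5° to 275.6°, dwell): s unchanged at 18.0000
θ = 320° falls in segment 6 (275.6° to 360°, cycloidal, h = -18): β = 320 − 275.6 = 44.4°, B = 84.4°; Δs = -18·(0.5261 − sin(2π·0.5261)/(2π)) = -9.9363; s = 18.0000 − 9.9363 = 8.0637
θ = 350.1° falls in segment 6 (275.6° to 360°, cycloidal, h = -18): β = 350.1 − 275.6 = 74.5°, B = 84.4°; Δs = -18·(0.8827 − sin(2π·0.8827)/(2π)) = -17.8140; s = 18.0000 − 17.8140 = 0.1860
θ=102°: R = R0 + s = 46 + 9.2047 = 55.2047
θ=180.4°: R = R0 + s = 46 + 17.3821 = 63.3821
θ=320°: R = R0 + s = 46 + 8.0637 = 54.0637
θ=350.1°: R = R0 + s = 46 + 0.1860 = 46.1860

θ=102°: 55.2047
θ=180.4°: 63.3821
θ=320°: 54.0637
θ=350.1°: 46.1860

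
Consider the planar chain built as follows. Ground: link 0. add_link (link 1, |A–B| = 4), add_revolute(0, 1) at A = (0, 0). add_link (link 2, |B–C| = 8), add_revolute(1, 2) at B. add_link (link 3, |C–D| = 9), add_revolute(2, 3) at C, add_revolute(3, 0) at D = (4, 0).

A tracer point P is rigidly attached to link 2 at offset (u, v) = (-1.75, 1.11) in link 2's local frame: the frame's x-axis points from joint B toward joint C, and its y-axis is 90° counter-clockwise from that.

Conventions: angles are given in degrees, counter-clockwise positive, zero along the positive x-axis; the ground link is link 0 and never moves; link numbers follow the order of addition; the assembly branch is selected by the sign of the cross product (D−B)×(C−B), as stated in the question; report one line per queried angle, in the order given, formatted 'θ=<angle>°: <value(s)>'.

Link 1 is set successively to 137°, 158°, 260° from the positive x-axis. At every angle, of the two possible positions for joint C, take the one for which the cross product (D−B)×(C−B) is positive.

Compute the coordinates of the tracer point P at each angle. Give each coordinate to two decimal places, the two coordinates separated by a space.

A=(0,0), D=(4.00,0)
θ=137°: B = A + 4.00·(cos137°, sin137°) = (-2.9254, 2.7280)
θ=137°: |BD| = 7.4433
θ=137°: circle(B,8.00) ∩ circle(D,9.00): a=2.5797, h=7.5727
θ=137°:   candidates: C₊=(2.2502,8.8283) cross=56.366; C₋=(-3.3006,-5.2632) cross=-56.366
θ=137°:   branch + wants cross > 0 → take C=(2.2502,8.8283) (cross=56.366)
θ=137°: ex = (C−B)/|BC| = (0.6469,0.7625); ey = (-0.7625,0.6469)
θ=137°: P = B + -1.75·ex + 1.11·ey = (-4.9040,2.1117)
θ=158°: B = A + 4.00·(cos158°, sin158°) = (-3.7087, 1.4984)
θ=158°: |BD| = 7.8530
θ=158°: circle(B,8.00) ∩ circle(D,9.00): a=2.8441, h=7.4774
θ=158°:   candidates: C₊=(0.5099,8.2957) cross=58.720; C₋=(-2.3436,-6.3842) cross=-58.720
θ=158°:   branch + wants cross > 0 → take C=(0.5099,8.2957) (cross=58.720)
θ=158°: ex = (C−B)/|BC| = (0.5273,0.8497); ey = (-0.8497,0.5273)
θ=158°: P = B + -1.75·ex + 1.11·ey = (-5.5747,0.5969)
θ=260°: B = A + 4.00·(cos260°, sin260°) = (-0.6946, -3.9392)
θ=260°: |BD| = 6.1284
θ=260°: circle(B,8.00) ∩ circle(D,9.00): a=1.6772, h=7.8222
θ=260°:   candidates: C₊=(-4.4378,3.1310) cross=47.937; C₋=(5.6182,-8.8533) cross=-47.937
θ=260°:   branch + wants cross > 0 → take C=(-4.4378,3.1310) (cross=47.937)
θ=260°: ex = (C−B)/|BC| = (-0.4679,0.8838); ey = (-0.8838,-0.4679)
θ=260°: P = B + -1.75·ex + 1.11·ey = (-0.8568,-6.0052)

θ=137°: -4.90 2.11
θ=158°: -5.57 0.60
θ=260°: -0.86 -6.01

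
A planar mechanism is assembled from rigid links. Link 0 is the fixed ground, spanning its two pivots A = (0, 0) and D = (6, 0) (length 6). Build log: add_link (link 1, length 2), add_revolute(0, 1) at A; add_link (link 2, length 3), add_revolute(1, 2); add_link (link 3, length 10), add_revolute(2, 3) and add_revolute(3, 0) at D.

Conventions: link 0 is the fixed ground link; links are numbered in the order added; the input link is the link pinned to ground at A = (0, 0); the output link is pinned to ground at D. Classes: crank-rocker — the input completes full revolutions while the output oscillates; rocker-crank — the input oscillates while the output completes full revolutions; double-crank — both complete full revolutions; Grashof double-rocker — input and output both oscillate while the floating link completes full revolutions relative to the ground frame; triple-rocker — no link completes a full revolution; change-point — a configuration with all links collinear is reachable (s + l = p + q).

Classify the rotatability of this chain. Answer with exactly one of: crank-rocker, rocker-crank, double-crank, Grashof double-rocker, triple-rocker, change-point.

lengths: ground=6, input=2, coupler=3, output=10
sorted: s=2 (shortest), l=10 (longest), p+q=9
s + l = 12 vs p + q = 9
s + l > p + q → non-Grashof → no link fully rotates → triple-rocker

triple-rocker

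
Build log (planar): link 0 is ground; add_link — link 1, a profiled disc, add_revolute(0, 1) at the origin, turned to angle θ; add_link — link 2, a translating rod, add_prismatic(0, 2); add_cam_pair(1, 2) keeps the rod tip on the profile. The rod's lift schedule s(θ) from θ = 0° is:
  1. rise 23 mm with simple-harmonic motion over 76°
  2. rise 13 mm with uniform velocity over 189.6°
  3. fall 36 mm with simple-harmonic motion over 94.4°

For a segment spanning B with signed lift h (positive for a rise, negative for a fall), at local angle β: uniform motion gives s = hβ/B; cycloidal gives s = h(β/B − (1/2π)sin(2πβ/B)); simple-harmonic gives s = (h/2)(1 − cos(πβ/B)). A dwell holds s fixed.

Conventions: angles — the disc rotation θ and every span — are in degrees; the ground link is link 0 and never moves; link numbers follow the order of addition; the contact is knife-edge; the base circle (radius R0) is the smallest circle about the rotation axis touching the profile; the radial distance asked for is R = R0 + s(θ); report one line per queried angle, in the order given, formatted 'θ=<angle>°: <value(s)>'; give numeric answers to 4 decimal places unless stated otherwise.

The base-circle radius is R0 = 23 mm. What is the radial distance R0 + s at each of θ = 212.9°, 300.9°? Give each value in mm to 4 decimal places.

seg 1 [0°–76°] simple-harmonic, h=23: full span → s += 23 → s = 23.0000
seg 2 [76°–265.6°] uniform, h=13: θ=212.9° here. β=136.9, B=189.6. 13·136.9/189.6 = 9.3866 → s = 32.3866
seg 2 [76°–265.6°] uniform, h=13: full span → s += 13 → s = 36.0000
seg 3 [265.6°–360°] simple-harmonic, h=-36: θ=300.9° here. β=35.3, B=94.4. -36/2·(1 − cos(π·0.3739)) = -11.0564 → s = 24.9436
θ=212.9°: R = R0 + s = 23 + 32.3866 = 55.3866
θ=300.9°: R = R0 + s = 23 + 24.9436 = 47.9436

θ=212.9°: 55.3866
θ=300.9°: 47.9436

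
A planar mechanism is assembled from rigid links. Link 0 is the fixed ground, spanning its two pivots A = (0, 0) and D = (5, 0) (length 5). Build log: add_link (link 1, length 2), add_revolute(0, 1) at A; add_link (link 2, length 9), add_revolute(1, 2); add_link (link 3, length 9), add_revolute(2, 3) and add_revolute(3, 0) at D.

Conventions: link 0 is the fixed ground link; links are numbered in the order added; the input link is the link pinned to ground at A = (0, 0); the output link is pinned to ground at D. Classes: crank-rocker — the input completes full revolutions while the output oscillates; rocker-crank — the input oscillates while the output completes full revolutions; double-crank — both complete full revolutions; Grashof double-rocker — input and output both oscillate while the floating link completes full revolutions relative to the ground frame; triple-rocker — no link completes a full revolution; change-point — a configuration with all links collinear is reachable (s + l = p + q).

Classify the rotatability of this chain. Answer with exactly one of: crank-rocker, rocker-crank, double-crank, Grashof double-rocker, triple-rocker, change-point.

lengths: ground=5, input=2, coupler=9, output=9
sorted: s=2 (shortest), l=9 (longest), p+q=14
s + l = 11 vs p + q = 14
s + l < p + q (Grashof) with shortest = input link → crank-rocker

crank-rocker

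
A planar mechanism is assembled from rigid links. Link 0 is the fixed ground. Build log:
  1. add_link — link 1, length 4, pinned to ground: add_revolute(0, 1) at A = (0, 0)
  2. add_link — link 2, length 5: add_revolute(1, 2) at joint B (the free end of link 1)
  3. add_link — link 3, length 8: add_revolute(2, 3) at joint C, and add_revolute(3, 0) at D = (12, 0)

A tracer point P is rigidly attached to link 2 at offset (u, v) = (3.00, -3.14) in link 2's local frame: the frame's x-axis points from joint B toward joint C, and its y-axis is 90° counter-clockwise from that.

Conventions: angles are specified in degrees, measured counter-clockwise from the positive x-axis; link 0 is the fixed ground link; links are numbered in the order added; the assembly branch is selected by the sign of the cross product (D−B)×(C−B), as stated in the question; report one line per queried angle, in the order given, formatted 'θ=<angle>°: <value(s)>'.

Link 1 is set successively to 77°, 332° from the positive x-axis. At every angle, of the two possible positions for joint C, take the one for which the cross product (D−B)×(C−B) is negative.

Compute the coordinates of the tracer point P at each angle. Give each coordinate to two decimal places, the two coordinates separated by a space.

A=(0,0), D=(12.00,0)
θ=77°: B = A + 4.00·(cos77°, sin77°) = (0.8998, 3.8975)
θ=77°: |BD| = 11.7646
θ=77°: circle(B,5.00) ∩ circle(D,8.00): a=4.2248, h=2.6742
θ=77°:   candidates: C₊=(5.7719,5.0211) cross=31.461; C₋=(4.0000,-0.0253) cross=-31.461
θ=77°:   branch - wants cross < 0 → take C=(4.0000,-0.0253) (cross=-31.461)
θ=77°: ex = (C−B)/|BC| = (0.6200,-0.7846); ey = (0.7846,0.6200)
θ=77°: P = B + 3.00·ex + -3.14·ey = (0.2964,-0.4032)
θ=332°: B = A + 4.00·(cos332°, sin332°) = (3.5318, -1.8779)
θ=332°: |BD| = 8.6739
θ=332°: circle(B,5.00) ∩ circle(D,8.00): a=2.0888, h=4.5428
θ=332°:   candidates: C₊=(4.5876,3.0094) cross=39.404; C₋=(6.5546,-5.8607) cross=-39.404
θ=332°:   branch - wants cross < 0 → take C=(6.5546,-5.8607) (cross=-39.404)
θ=332°: ex = (C−B)/|BC| = (0.6046,-0.7966); ey = (0.7966,0.6046)
θ=332°: P = B + 3.00·ex + -3.14·ey = (2.8443,-6.1659)

θ=77°: 0.30 -0.40
θ=332°: 2.84 -6.17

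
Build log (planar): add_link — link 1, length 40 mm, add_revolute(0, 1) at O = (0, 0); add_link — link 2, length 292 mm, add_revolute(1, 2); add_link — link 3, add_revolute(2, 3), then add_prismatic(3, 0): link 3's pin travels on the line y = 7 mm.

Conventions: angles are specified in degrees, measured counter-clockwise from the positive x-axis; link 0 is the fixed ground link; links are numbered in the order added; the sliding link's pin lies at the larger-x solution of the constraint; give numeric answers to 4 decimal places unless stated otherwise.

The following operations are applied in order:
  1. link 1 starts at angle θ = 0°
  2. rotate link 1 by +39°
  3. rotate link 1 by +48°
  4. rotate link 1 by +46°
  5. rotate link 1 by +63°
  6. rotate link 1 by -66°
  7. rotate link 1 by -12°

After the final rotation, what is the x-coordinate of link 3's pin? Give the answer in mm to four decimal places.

geometry: r = 40 mm, L = 292 mm, e = 7 mm; θ starts at 0°
rotate link 1 by +39°: θ ← 0° +39° = 39°
rotate link 1 by +48°: θ ← 39° +48° = 87°
rotate link 1 by +46°: θ ← 87° +46° = 133°
rotate link 1 by +63°: θ ← 133° +63° = 196°
rotate link 1 by -66°: θ ← 196° -66° = 130°
rotate link 1 by -12°: θ ← 130° -12° = 118°
crank pin P = (r cos θ, r sin θ) = (-18.778863, 35.317904)
h = r sin θ − e = 35.317904 − 7 = 28.317904
x = r cos θ + √(L² − h²) = -18.778863 + 290.623633 = 271.844771

271.8448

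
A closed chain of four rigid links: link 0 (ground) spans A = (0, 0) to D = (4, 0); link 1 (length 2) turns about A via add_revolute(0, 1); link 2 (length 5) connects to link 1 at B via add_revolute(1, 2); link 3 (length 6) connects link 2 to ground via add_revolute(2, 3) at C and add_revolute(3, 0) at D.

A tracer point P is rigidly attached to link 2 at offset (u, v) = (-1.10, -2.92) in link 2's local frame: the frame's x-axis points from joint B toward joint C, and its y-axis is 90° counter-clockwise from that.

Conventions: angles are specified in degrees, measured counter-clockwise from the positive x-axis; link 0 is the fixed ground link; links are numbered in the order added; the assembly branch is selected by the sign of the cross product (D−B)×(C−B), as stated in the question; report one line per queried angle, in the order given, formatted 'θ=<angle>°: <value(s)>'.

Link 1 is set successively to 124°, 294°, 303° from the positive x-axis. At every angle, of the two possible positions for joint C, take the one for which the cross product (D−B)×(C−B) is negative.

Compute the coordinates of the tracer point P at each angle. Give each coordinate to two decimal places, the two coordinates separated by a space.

A=(0,0), D=(4.00,0)
θ=124°: B = A + 2.00·(cos124°, sin124°) = (-1.1184, 1.6581)
θ=124°: |BD| = 5.3802
θ=124°: circle(B,5.00) ∩ circle(D,6.00): a=1.6679, h=4.7136
θ=124°:   candidates: C₊=(1.9209,5.6283) cross=25.360; C₋=(-0.9843,-3.3401) cross=-25.360
θ=124°:   branch - wants cross < 0 → take C=(-0.9843,-3.3401) (cross=-25.360)
θ=124°: ex = (C−B)/|BC| = (0.0268,-0.9996); ey = (0.9996,0.0268)
θ=124°: P = B + -1.10·ex + -2.92·ey = (-4.0668,2.6794)
θ=294°: B = A + 2.00·(cos294°, sin294°) = (0.8135, -1.8271)
θ=294°: |BD| = 3.6732
θ=294°: circle(B,5.00) ∩ circle(D,6.00): a=0.3392, h=4.9885
θ=294°:   candidates: C₊=(-1.3736,2.6692) cross=18.324; C₋=(3.5891,-5.9859) cross=-18.324
θ=294°:   branch - wants cross < 0 → take C=(3.5891,-5.9859) (cross=-18.324)
θ=294°: ex = (C−B)/|BC| = (0.5551,-0.8318); ey = (0.8318,0.5551)
θ=294°: P = B + -1.10·ex + -2.92·ey = (-2.2259,-2.5331)
θ=303°: B = A + 2.00·(cos303°, sin303°) = (1.0893, -1.6773)
θ=303°: |BD| = 3.3594
θ=303°: circle(B,5.00) ∩ circle(D,6.00): a=0.0425, h=4.9998
θ=303°:   candidates: C₊=(-1.3702,2.6759) cross=16.797; C₋=(3.6225,-5.9881) cross=-16.797
θ=303°:   branch - wants cross < 0 → take C=(3.6225,-5.9881) (cross=-16.797)
θ=303°: ex = (C−B)/|BC| = (0.5066,-0.8622); ey = (0.8622,0.5066)
θ=303°: P = B + -1.10·ex + -2.92·ey = (-1.9855,-2.2084)

θ=124°: -4.07 2.68
θ=294°: -2.23 -2.53
θ=303°: -1.99 -2.21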